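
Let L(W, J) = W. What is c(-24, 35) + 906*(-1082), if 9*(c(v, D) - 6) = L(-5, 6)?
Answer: -8822579/9 ≈ -9.8029e+5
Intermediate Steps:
c(v, D) = 49/9 (c(v, D) = 6 + (⅑)*(-5) = 6 - 5/9 = 49/9)
c(-24, 35) + 906*(-1082) = 49/9 + 906*(-1082) = 49/9 - 980292 = -8822579/9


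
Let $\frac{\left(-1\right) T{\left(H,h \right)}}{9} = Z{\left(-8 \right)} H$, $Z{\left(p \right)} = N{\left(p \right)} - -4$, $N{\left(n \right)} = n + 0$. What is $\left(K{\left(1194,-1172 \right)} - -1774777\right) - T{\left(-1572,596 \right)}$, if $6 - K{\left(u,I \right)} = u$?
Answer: $1830181$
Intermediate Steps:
$N{\left(n \right)} = n$
$K{\left(u,I \right)} = 6 - u$
$Z{\left(p \right)} = 4 + p$ ($Z{\left(p \right)} = p - -4 = p + 4 = 4 + p$)
$T{\left(H,h \right)} = 36 H$ ($T{\left(H,h \right)} = - 9 \left(4 - 8\right) H = - 9 \left(- 4 H\right) = 36 H$)
$\left(K{\left(1194,-1172 \right)} - -1774777\right) - T{\left(-1572,596 \right)} = \left(\left(6 - 1194\right) - -1774777\right) - 36 \left(-1572\right) = \left(\left(6 - 1194\right) + 1774777\right) - -56592 = \left(-1188 + 1774777\right) + 56592 = 1773589 + 56592 = 1830181$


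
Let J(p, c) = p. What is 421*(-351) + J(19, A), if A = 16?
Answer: -147752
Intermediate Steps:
421*(-351) + J(19, A) = 421*(-351) + 19 = -147771 + 19 = -147752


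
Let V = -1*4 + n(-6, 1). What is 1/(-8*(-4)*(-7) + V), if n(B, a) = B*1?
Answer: -1/234 ≈ -0.0042735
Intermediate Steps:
n(B, a) = B
V = -10 (V = -1*4 - 6 = -4 - 6 = -10)
1/(-8*(-4)*(-7) + V) = 1/(-8*(-4)*(-7) - 10) = 1/(32*(-7) - 10) = 1/(-224 - 10) = 1/(-234) = -1/234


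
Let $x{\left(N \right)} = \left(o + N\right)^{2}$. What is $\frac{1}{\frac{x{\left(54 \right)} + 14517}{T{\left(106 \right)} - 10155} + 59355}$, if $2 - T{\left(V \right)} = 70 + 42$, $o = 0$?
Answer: $\frac{10265}{609261642} \approx 1.6848 \cdot 10^{-5}$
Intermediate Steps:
$T{\left(V \right)} = -110$ ($T{\left(V \right)} = 2 - \left(70 + 42\right) = 2 - 112 = -110$)
$x{\left(N \right)} = N^{2}$ ($x{\left(N \right)} = \left(0 + N\right)^{2} = N^{2}$)
$\frac{1}{\frac{x{\left(54 \right)} + 14517}{T{\left(106 \right)} - 10155} + 59355} = \frac{1}{\frac{54^{2} + 14517}{-110 - 10155} + 59355} = \frac{1}{\frac{2916 + 14517}{-10265} + 59355} = \frac{1}{17433 \left(- \frac{1}{10265}\right) + 59355} = \frac{1}{- \frac{17433}{10265} + 59355} = \frac{1}{\frac{609261642}{10265}} = \frac{10265}{609261642}$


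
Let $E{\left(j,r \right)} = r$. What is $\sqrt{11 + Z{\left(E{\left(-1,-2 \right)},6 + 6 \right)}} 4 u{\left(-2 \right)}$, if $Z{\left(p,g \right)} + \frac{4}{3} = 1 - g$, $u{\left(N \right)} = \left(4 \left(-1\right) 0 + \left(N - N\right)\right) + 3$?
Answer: $8 i \sqrt{3} \approx 13.856 i$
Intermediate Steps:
$u{\left(N \right)} = 3$ ($u{\left(N \right)} = \left(\left(-4\right) 0 + 0\right) + 3 = \left(0 + 0\right) + 3 = 0 + 3 = 3$)
$Z{\left(p,g \right)} = - \frac{1}{3} - g$ ($Z{\left(p,g \right)} = - \frac{4}{3} - \left(-1 + g\right) = - \frac{1}{3} - g$)
$\sqrt{11 + Z{\left(E{\left(-1,-2 \right)},6 + 6 \right)}} 4 u{\left(-2 \right)} = \sqrt{11 - \frac{37}{3}} \cdot 4 \cdot 3 = \sqrt{- \frac{4}{3}} \cdot 4 \cdot 3 = \frac{2 i \sqrt{3}}{3} \cdot 4 \cdot 3 = \frac{8 i \sqrt{3}}{3} \cdot 3 = 8 i \sqrt{3}$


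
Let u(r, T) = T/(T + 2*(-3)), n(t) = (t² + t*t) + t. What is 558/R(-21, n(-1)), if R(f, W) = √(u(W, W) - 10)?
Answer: -186*I*√255/17 ≈ -174.72*I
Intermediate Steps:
n(t) = t + 2*t² (n(t) = (t² + t²) + t = 2*t² + t = t + 2*t²)
u(r, T) = T/(-6 + T) (u(r, T) = T/(T - 6) = T/(-6 + T))
R(f, W) = √(-10 + W/(-6 + W)) (R(f, W) = √(W/(-6 + W) - 10) = √(-10 + W/(-6 + W)))
558/R(-21, n(-1)) = 558/(√(-10 + (-(1 + 2*(-1)))/(-6 - (1 + 2*(-1))))) = 558/(√(-10 + (-(1 - 2))/(-6 - (1 - 2)))) = 558/(√(-10 + (-1*(-1))/(-6 - 1*(-1)))) = 558/(√(-10 + 1/(-6 + 1))) = 558/(√(-10 + 1/(-5))) = 558/(√(-10 + 1*(-⅕))) = 558/(√(-10 - ⅕)) = 558/(√(-51/5)) = 558/((I*√255/5)) = 558*(-I*√255/51) = -186*I*√255/17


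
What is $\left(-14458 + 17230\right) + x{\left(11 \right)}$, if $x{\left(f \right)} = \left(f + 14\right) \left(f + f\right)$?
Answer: $3322$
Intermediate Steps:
$x{\left(f \right)} = 2 f \left(14 + f\right)$ ($x{\left(f \right)} = \left(14 + f\right) 2 f = 2 f \left(14 + f\right)$)
$\left(-14458 + 17230\right) + x{\left(11 \right)} = \left(-14458 + 17230\right) + 2 \cdot 11 \left(14 + 11\right) = 2772 + 2 \cdot 11 \cdot 25 = 2772 + 550 = 3322$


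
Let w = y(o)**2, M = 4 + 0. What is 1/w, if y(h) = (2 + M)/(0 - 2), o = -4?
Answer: 1/9 ≈ 0.11111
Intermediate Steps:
M = 4
y(h) = -3 (y(h) = (2 + 4)/(0 - 2) = 6/(-2) = 6*(-1/2) = -3)
w = 9 (w = (-3)**2 = 9)
1/w = 1/9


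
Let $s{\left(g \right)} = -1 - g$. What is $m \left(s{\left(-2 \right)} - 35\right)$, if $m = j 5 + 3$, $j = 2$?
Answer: $-442$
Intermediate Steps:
$m = 13$ ($m = 2 \cdot 5 + 3 = 10 + 3 = 13$)
$m \left(s{\left(-2 \right)} - 35\right) = 13 \left(\left(-1 - -2\right) - 35\right) = 13 \left(\left(-1 + 2\right) - 35\right) = 13 \left(1 - 35\right) = 13 \left(-34\right) = -442$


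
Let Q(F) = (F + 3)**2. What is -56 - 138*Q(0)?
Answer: -1298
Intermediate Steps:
Q(F) = (3 + F)**2
-56 - 138*Q(0) = -56 - 138*(3 + 0)**2 = -56 - 138*3**2 = -56 - 138*9 = -56 - 1242 = -1298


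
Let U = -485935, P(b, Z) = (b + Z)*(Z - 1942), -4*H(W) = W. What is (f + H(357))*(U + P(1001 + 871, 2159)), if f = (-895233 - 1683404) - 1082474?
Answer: -1423445367598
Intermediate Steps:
H(W) = -W/4
P(b, Z) = (-1942 + Z)*(Z + b) (P(b, Z) = (Z + b)*(-1942 + Z) = (-1942 + Z)*(Z + b))
f = -3661111 (f = -2578637 - 1082474 = -3661111)
(f + H(357))*(U + P(1001 + 871, 2159)) = (-3661111 - ¼*357)*(-485935 + (2159² - 1942*2159 - 1942*(1001 + 871) + 2159*(1001 + 871))) = (-3661111 - 357/4)*(-485935 + (4661281 - 4192778 - 1942*1872 + 2159*1872)) = -14644801*(-485935 + (4661281 - 4192778 - 3635424 + 4041648))/4 = -14644801*(-485935 + 874727)/4 = -14644801/4*388792 = -1423445367598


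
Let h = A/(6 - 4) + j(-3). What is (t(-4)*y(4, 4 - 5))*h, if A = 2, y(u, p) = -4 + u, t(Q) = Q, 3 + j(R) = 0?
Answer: 0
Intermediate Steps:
j(R) = -3 (j(R) = -3 + 0 = -3)
h = -2 (h = 2/(6 - 4) - 3 = 2/2 - 3 = (½)*2 - 3 = 1 - 3 = -2)
(t(-4)*y(4, 4 - 5))*h = -4*(-4 + 4)*(-2) = -4*0*(-2) = 0*(-2) = 0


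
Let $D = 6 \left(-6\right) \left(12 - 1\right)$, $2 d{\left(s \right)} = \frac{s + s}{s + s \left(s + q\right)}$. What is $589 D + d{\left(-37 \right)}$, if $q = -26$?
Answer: $- \frac{14461129}{62} \approx -2.3324 \cdot 10^{5}$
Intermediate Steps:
$d{\left(s \right)} = \frac{s}{s + s \left(-26 + s\right)}$ ($d{\left(s \right)} = \frac{\left(s + s\right) \frac{1}{s + s \left(s - 26\right)}}{2} = \frac{2 s \frac{1}{s + s \left(-26 + s\right)}}{2} = \frac{s}{s + s \left(-26 + s\right)}$)
$D = -396$ ($D = \left(-36\right) 11 = -396$)
$589 D + d{\left(-37 \right)} = 589 \left(-396\right) + \frac{1}{-25 - 37} = -233244 + \frac{1}{-62} = -233244 - \frac{1}{62} = - \frac{14461129}{62}$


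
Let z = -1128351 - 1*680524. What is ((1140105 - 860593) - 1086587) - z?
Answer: 1001800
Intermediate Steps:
z = -1808875 (z = -1128351 - 680524 = -1808875)
((1140105 - 860593) - 1086587) - z = ((1140105 - 860593) - 1086587) - 1*(-1808875) = (279512 - 1086587) + 1808875 = -807075 + 1808875 = 1001800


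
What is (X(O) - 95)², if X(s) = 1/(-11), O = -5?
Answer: 1094116/121 ≈ 9042.3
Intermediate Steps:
X(s) = -1/11
(X(O) - 95)² = (-1/11 - 95)² = (-1046/11)² = 1094116/121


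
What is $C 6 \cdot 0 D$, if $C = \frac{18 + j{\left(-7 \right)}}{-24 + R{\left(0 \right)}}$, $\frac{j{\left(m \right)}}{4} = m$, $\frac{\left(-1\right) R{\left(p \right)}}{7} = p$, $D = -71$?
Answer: $0$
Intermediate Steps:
$R{\left(p \right)} = - 7 p$
$j{\left(m \right)} = 4 m$
$C = \frac{5}{12}$ ($C = \frac{18 + 4 \left(-7\right)}{-24 - 0} = \frac{18 - 28}{-24 + 0} = - \frac{10}{-24} = \left(-10\right) \left(- \frac{1}{24}\right) = \frac{5}{12} \approx 0.41667$)
$C 6 \cdot 0 D = \frac{5 \cdot 6 \cdot 0}{12} \left(-71\right) = \frac{5}{12} \cdot 0 \left(-71\right) = 0 \left(-71\right) = 0$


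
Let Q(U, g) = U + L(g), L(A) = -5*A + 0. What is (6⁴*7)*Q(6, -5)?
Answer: 281232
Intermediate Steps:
L(A) = -5*A
Q(U, g) = U - 5*g
(6⁴*7)*Q(6, -5) = (6⁴*7)*(6 - 5*(-5)) = (1296*7)*(6 + 25) = 9072*31 = 281232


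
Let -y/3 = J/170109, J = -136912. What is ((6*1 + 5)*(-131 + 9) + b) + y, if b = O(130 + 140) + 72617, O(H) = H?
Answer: 4056953047/56703 ≈ 71547.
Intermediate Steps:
y = 136912/56703 (y = -(-410736)/170109 = -3*(-136912/170109) = 136912/56703 ≈ 2.4145)
b = 72887 (b = (130 + 140) + 72617 = 270 + 72617 = 72887)
((6*1 + 5)*(-131 + 9) + b) + y = ((6*1 + 5)*(-131 + 9) + 72887) + 136912/56703 = ((6 + 5)*(-122) + 72887) + 136912/56703 = (11*(-122) + 72887) + 136912/56703 = (-1342 + 72887) + 136912/56703 = 71545 + 136912/56703 = 4056953047/56703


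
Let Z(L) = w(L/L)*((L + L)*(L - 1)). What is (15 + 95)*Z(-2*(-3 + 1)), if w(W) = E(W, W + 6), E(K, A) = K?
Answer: 2640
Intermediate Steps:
w(W) = W
Z(L) = 2*L*(-1 + L) (Z(L) = (L/L)*((L + L)*(L - 1)) = 1*((2*L)*(-1 + L)) = 1*(2*L*(-1 + L)) = 2*L*(-1 + L))
(15 + 95)*Z(-2*(-3 + 1)) = (15 + 95)*(2*(-2*(-3 + 1))*(-1 - 2*(-3 + 1))) = 110*(2*(-2*(-2))*(-1 - 2*(-2))) = 110*(2*4*(-1 + 4)) = 110*(2*4*3) = 110*24 = 2640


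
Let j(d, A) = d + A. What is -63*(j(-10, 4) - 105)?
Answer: 6993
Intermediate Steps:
j(d, A) = A + d
-63*(j(-10, 4) - 105) = -63*((4 - 10) - 105) = -63*(-6 - 105) = -63*(-111) = 6993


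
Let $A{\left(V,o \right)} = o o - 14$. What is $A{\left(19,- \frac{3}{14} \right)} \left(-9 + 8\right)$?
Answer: $\frac{2735}{196} \approx 13.954$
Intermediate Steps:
$A{\left(V,o \right)} = -14 + o^{2}$ ($A{\left(V,o \right)} = o^{2} - 14 = -14 + o^{2}$)
$A{\left(19,- \frac{3}{14} \right)} \left(-9 + 8\right) = \left(-14 + \left(- \frac{3}{14}\right)^{2}\right) \left(-9 + 8\right) = \left(-14 + \left(\left(-3\right) \frac{1}{14}\right)^{2}\right) \left(-1\right) = \left(-14 + \left(- \frac{3}{14}\right)^{2}\right) \left(-1\right) = \left(-14 + \frac{9}{196}\right) \left(-1\right) = \left(- \frac{2735}{196}\right) \left(-1\right) = \frac{2735}{196}$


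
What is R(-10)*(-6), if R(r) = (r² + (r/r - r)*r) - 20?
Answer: 180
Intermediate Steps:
R(r) = -20 + r² + r*(1 - r) (R(r) = (r² + (1 - r)*r) - 20 = (r² + r*(1 - r)) - 20 = -20 + r² + r*(1 - r))
R(-10)*(-6) = (-20 - 10)*(-6) = -30*(-6) = 180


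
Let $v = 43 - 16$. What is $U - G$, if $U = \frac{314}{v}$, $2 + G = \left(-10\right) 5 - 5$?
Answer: $\frac{1853}{27} \approx 68.63$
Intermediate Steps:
$v = 27$
$G = -57$ ($G = -2 - 55 = -57$)
$U = \frac{314}{27} \approx 11.63$
$U - G = \frac{314}{27} - -57 = \frac{314}{27} + 57 = \frac{1853}{27}$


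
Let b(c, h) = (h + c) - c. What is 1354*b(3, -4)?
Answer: -5416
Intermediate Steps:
b(c, h) = h (b(c, h) = (c + h) - c = h)
1354*b(3, -4) = 1354*(-4) = -5416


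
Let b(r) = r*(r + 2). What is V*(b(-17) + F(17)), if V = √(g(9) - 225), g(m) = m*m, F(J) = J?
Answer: 3264*I ≈ 3264.0*I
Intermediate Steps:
b(r) = r*(2 + r)
g(m) = m²
V = 12*I (V = √(9² - 225) = √(81 - 225) = √(-144) = 12*I ≈ 12.0*I)
V*(b(-17) + F(17)) = (12*I)*(-17*(2 - 17) + 17) = (12*I)*(-17*(-15) + 17) = (12*I)*(255 + 17) = (12*I)*272 = 3264*I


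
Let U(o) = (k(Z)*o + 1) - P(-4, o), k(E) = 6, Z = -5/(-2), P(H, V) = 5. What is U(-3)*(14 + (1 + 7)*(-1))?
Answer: -132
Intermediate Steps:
Z = 5/2 (Z = -5*(-½) = 5/2 ≈ 2.5000)
U(o) = -4 + 6*o (U(o) = (6*o + 1) - 1*5 = (1 + 6*o) - 5 = -4 + 6*o)
U(-3)*(14 + (1 + 7)*(-1)) = (-4 + 6*(-3))*(14 + (1 + 7)*(-1)) = (-4 - 18)*(14 + 8*(-1)) = -22*(14 - 8) = -22*6 = -132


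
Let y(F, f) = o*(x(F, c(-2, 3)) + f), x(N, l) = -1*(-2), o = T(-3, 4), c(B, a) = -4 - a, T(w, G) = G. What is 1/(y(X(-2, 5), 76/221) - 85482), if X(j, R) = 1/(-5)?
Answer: -221/18889450 ≈ -1.1700e-5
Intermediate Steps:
o = 4
x(N, l) = 2
X(j, R) = -⅕ (X(j, R) = 1*(-⅕) = -⅕)
y(F, f) = 8 + 4*f (y(F, f) = 4*(2 + f) = 8 + 4*f)
1/(y(X(-2, 5), 76/221) - 85482) = 1/((8 + 4*(76/221)) - 85482) = 1/((8 + 304/221) - 85482) = 1/(2072/221 - 85482) = 1/(-18889450/221) = -221/18889450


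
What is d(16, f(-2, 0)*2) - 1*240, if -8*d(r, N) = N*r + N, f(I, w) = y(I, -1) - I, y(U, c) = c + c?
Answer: -240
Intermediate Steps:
y(U, c) = 2*c
f(I, w) = -2 - I (f(I, w) = 2*(-1) - I = -2 - I)
d(r, N) = -N/8 - N*r/8 (d(r, N) = -(N*r + N)/8 = -(N + N*r)/8 = -N/8 - N*r/8)
d(16, f(-2, 0)*2) - 1*240 = -(-2 - 1*(-2))*2*(1 + 16)/8 - 1*240 = -⅛*(-2 + 2)*2*17 - 240 = -⅛*0*2*17 - 240 = -⅛*0*17 - 240 = 0 - 240 = -240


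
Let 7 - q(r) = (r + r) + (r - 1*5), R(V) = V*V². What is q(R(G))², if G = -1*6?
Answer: 435600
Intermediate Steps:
G = -6
R(V) = V³
q(r) = 12 - 3*r (q(r) = 7 - ((r + r) + (r - 1*5)) = 7 - (2*r + (r - 5)) = 7 - (2*r + (-5 + r)) = 7 - (-5 + 3*r) = 7 + (5 - 3*r) = 12 - 3*r)
q(R(G))² = (12 - 3*(-6)³)² = (12 - 3*(-216))² = (12 + 648)² = 660² = 435600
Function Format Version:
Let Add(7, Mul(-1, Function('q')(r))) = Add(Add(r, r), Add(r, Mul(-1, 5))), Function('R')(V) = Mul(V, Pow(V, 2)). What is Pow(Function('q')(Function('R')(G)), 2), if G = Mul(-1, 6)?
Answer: 435600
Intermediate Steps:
G = -6
Function('R')(V) = Pow(V, 3)
Function('q')(r) = Add(12, Mul(-3, r)) (Function('q')(r) = Add(7, Mul(-1, Add(Add(r, r), Add(r, Mul(-1, 5))))) = Add(7, Mul(-1, Add(Mul(2, r), Add(r, -5)))) = Add(7, Mul(-1, Add(Mul(2, r), Add(-5, r)))) = Add(7, Mul(-1, Add(-5, Mul(3, r)))) = Add(7, Add(5, Mul(-3, r))) = Add(12, Mul(-3, r)))
Pow(Function('q')(Function('R')(G)), 2) = Pow(Add(12, Mul(-3, Pow(-6, 3))), 2) = Pow(Add(12, Mul(-3, -216)), 2) = Pow(Add(12, 648), 2) = Pow(660, 2) = 435600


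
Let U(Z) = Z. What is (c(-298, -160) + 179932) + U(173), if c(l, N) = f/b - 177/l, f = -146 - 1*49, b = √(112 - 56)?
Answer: 53671467/298 - 195*√14/28 ≈ 1.8008e+5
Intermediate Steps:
b = 2*√14 (b = √56 = 2*√14 ≈ 7.4833)
f = -195 (f = -146 - 49 = -195)
c(l, N) = -177/l - 195*√14/28 (c(l, N) = -195*√14/28 - 177/l = -177/l - 195*√14/28)
(c(-298, -160) + 179932) + U(173) = ((-177/(-298) - 195*√14/28) + 179932) + 173 = ((-177*(-1/298) - 195*√14/28) + 179932) + 173 = ((177/298 - 195*√14/28) + 179932) + 173 = (53619913/298 - 195*√14/28) + 173 = 53671467/298 - 195*√14/28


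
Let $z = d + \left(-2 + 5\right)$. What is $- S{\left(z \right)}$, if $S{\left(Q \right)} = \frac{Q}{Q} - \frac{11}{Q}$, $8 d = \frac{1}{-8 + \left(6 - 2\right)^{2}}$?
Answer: $\frac{511}{193} \approx 2.6477$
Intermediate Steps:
$d = \frac{1}{64}$ ($d = \frac{1}{8 \left(-8 + \left(6 - 2\right)^{2}\right)} = \frac{1}{8 \left(-8 + 4^{2}\right)} = \frac{1}{8 \left(-8 + 16\right)} = \frac{1}{8 \cdot 8} = \frac{1}{8} \cdot \frac{1}{8} = \frac{1}{64} \approx 0.015625$)
$z = \frac{193}{64}$ ($z = \frac{1}{64} + \left(-2 + 5\right) = \frac{1}{64} + 3 = \frac{193}{64} \approx 3.0156$)
$S{\left(Q \right)} = 1 - \frac{11}{Q}$
$- S{\left(z \right)} = - \frac{-11 + \frac{193}{64}}{\frac{193}{64}} = - \frac{64 \left(-511\right)}{193 \cdot 64} = \left(-1\right) \left(- \frac{511}{193}\right) = \frac{511}{193}$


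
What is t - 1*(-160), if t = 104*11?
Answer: 1304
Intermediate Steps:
t = 1144
t - 1*(-160) = 1144 - 1*(-160) = 1144 + 160 = 1304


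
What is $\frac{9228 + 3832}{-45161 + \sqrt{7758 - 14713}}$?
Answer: $- \frac{147450665}{509880719} - \frac{3265 i \sqrt{6955}}{509880719} \approx -0.28919 - 0.00053403 i$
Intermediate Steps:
$\frac{9228 + 3832}{-45161 + \sqrt{7758 - 14713}} = \frac{13060}{-45161 + \sqrt{-6955}} = \frac{13060}{-45161 + i \sqrt{6955}}$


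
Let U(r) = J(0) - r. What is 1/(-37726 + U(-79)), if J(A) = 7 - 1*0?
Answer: -1/37640 ≈ -2.6567e-5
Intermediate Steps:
J(A) = 7 (J(A) = 7 + 0 = 7)
U(r) = 7 - r
1/(-37726 + U(-79)) = 1/(-37726 + (7 - 1*(-79))) = 1/(-37726 + (7 + 79)) = 1/(-37726 + 86) = 1/(-37640) = -1/37640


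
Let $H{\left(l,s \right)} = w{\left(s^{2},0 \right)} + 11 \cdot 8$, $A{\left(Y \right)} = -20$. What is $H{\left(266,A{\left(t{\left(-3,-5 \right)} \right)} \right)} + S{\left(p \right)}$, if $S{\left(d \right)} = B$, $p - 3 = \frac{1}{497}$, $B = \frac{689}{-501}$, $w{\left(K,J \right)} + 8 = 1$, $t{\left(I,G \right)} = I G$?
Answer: $\frac{39892}{501} \approx 79.625$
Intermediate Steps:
$t{\left(I,G \right)} = G I$
$w{\left(K,J \right)} = -7$ ($w{\left(K,J \right)} = -8 + 1 = -7$)
$H{\left(l,s \right)} = 81$ ($H{\left(l,s \right)} = -7 + 11 \cdot 8 = -7 + 88 = 81$)
$B = - \frac{689}{501}$ ($B = 689 \left(- \frac{1}{501}\right) = - \frac{689}{501} \approx -1.3752$)
$p = \frac{1492}{497}$ ($p = 3 + \frac{1}{497} = \frac{1492}{497} \approx 3.002$)
$S{\left(d \right)} = - \frac{689}{501}$
$H{\left(266,A{\left(t{\left(-3,-5 \right)} \right)} \right)} + S{\left(p \right)} = 81 - \frac{689}{501} = \frac{39892}{501}$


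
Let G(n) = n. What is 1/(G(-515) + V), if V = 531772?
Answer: 1/531257 ≈ 1.8823e-6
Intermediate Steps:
1/(G(-515) + V) = 1/(-515 + 531772) = 1/531257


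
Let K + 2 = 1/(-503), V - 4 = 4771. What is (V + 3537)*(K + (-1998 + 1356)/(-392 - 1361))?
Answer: -11988771640/881759 ≈ -13596.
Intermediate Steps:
V = 4775 (V = 4 + 4771 = 4775)
K = -1007/503 (K = -2 + 1/(-503) = -2 - 1/503 = -1007/503 ≈ -2.0020)
(V + 3537)*(K + (-1998 + 1356)/(-392 - 1361)) = (4775 + 3537)*(-1007/503 + (-1998 + 1356)/(-392 - 1361)) = 8312*(-1007/503 - 642/(-1753)) = 8312*(-1007/503 - 642*(-1/1753)) = 8312*(-1007/503 + 642/1753) = 8312*(-1442345/881759) = -11988771640/881759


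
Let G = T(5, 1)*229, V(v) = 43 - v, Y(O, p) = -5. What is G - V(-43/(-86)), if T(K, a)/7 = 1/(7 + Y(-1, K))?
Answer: 759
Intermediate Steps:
T(K, a) = 7/2 (T(K, a) = 7/(7 - 5) = 7/2)
G = 1603/2 (G = (7/2)*229 = 1603/2 ≈ 801.50)
G - V(-43/(-86)) = 1603/2 - (43 - (-43)/(-86)) = 1603/2 - (43 - (-43)*(-1)/86) = 1603/2 - (43 - 1*1/2) = 1603/2 - (43 - 1/2) = 1603/2 - 1*85/2 = 1603/2 - 85/2 = 759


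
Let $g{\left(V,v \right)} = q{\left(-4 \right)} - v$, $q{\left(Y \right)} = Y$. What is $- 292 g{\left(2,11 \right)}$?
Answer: $4380$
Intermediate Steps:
$g{\left(V,v \right)} = -4 - v$
$- 292 g{\left(2,11 \right)} = - 292 \left(-4 - 11\right) = \left(-292\right) \left(-15\right) = 4380$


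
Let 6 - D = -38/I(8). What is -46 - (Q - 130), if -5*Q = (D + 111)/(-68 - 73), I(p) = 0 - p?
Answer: 236431/2820 ≈ 83.841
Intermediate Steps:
I(p) = -p
D = 5/4 (D = 6 - (-38)/((-1*8)) = 6 - (-38)/(-8) = 6 - (-38)*(-1)/8 = 6 - 1*19/4 = 6 - 19/4 = 5/4 ≈ 1.2500)
Q = 449/2820 (Q = -(5/4 + 111)/(5*(-68 - 73)) = -449/(20*(-141)) = -449*(-1)/(20*141) = -1/5*(-449/564) = 449/2820 ≈ 0.15922)
-46 - (Q - 130) = -46 - (449/2820 - 130) = -46 - 1*(-366151/2820) = -46 + 366151/2820 = 236431/2820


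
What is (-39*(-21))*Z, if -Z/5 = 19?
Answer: -77805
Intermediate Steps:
Z = -95 (Z = -5*19 = -95)
(-39*(-21))*Z = -39*(-21)*(-95) = 819*(-95) = -77805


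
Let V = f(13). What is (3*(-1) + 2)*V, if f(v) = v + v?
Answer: -26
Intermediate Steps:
f(v) = 2*v
V = 26 (V = 2*13 = 26)
(3*(-1) + 2)*V = (3*(-1) + 2)*26 = (-3 + 2)*26 = -1*26 = -26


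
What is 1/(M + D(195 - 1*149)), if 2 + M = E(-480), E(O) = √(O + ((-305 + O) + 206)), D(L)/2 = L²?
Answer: 1410/5964653 - I*√1059/17893959 ≈ 0.00023639 - 1.8186e-6*I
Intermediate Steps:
D(L) = 2*L²
E(O) = √(-99 + 2*O) (E(O) = √(O + (-99 + O)) = √(-99 + 2*O))
M = -2 + I*√1059 (M = -2 + √(-99 + 2*(-480)) = -2 + √(-99 - 960) = -2 + √(-1059) = -2 + I*√1059 ≈ -2.0 + 32.542*I)
1/(M + D(195 - 1*149)) = 1/((-2 + I*√1059) + 2*(195 - 1*149)²) = 1/((-2 + I*√1059) + 2*(195 - 149)²) = 1/((-2 + I*√1059) + 2*46²) = 1/((-2 + I*√1059) + 2*2116) = 1/((-2 + I*√1059) + 4232) = 1/(4230 + I*√1059)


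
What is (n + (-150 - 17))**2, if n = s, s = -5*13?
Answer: 53824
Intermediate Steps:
s = -65
n = -65
(n + (-150 - 17))**2 = (-65 + (-150 - 17))**2 = (-65 - 167)**2 = (-232)**2 = 53824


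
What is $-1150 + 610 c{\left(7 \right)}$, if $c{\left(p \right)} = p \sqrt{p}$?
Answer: $-1150 + 4270 \sqrt{7} \approx 10147.0$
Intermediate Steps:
$c{\left(p \right)} = p^{\frac{3}{2}}$
$-1150 + 610 c{\left(7 \right)} = -1150 + 610 \cdot 7^{\frac{3}{2}} = -1150 + 610 \cdot 7 \sqrt{7} = -1150 + 4270 \sqrt{7}$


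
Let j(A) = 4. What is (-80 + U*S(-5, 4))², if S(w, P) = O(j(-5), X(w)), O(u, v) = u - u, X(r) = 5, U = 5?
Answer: 6400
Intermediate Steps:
O(u, v) = 0
S(w, P) = 0
(-80 + U*S(-5, 4))² = (-80 + 5*0)² = (-80 + 0)² = (-80)² = 6400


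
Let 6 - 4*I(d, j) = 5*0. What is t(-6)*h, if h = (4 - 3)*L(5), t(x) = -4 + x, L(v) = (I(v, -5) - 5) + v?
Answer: -15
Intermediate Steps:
I(d, j) = 3/2 (I(d, j) = 3/2 - 5*0/4 = 3/2 - ¼*0 = 3/2 + 0 = 3/2)
L(v) = -7/2 + v (L(v) = (3/2 - 5) + v = -7/2 + v)
h = 3/2 (h = (4 - 3)*(-7/2 + 5) = 1*(3/2) = 3/2 ≈ 1.5000)
t(-6)*h = (-4 - 6)*(3/2) = -10*3/2 = -15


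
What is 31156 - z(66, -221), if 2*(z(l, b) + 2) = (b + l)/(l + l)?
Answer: 8225867/264 ≈ 31159.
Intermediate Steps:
z(l, b) = -2 + (b + l)/(4*l) (z(l, b) = -2 + ((b + l)/(l + l))/2 = -2 + ((b + l)/((2*l)))/2 = -2 + ((b + l)*(1/(2*l)))/2 = -2 + ((b + l)/(2*l))/2 = -2 + (b + l)/(4*l))
31156 - z(66, -221) = 31156 - (-221 - 7*66)/(4*66) = 31156 - (-221 - 462)/(4*66) = 31156 - (-683)/(4*66) = 31156 - 1*(-683/264) = 31156 + 683/264 = 8225867/264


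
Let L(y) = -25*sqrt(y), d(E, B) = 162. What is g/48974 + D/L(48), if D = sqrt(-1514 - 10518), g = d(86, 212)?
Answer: 81/24487 - 4*I*sqrt(141)/75 ≈ 0.0033079 - 0.6333*I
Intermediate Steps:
g = 162
D = 16*I*sqrt(47) (D = sqrt(-12032) = 16*I*sqrt(47) ≈ 109.69*I)
g/48974 + D/L(48) = 162/48974 + (16*I*sqrt(47))/((-100*sqrt(3))) = 162*(1/48974) + (16*I*sqrt(47))/((-100*sqrt(3))) = 81/24487 + (16*I*sqrt(47))/((-100*sqrt(3))) = 81/24487 + (16*I*sqrt(47))*(-sqrt(3)/300) = 81/24487 - 4*I*sqrt(141)/75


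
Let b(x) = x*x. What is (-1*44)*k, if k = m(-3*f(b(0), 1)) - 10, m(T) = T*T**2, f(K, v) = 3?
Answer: 32516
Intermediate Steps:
b(x) = x**2
m(T) = T**3
k = -739 (k = (-3*3)**3 - 10 = (-9)**3 - 10 = -729 - 10 = -739)
(-1*44)*k = -1*44*(-739) = -44*(-739) = 32516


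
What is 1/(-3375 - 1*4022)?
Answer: -1/7397 ≈ -0.00013519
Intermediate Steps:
1/(-3375 - 1*4022) = 1/(-3375 - 4022) = 1/(-7397) = -1/7397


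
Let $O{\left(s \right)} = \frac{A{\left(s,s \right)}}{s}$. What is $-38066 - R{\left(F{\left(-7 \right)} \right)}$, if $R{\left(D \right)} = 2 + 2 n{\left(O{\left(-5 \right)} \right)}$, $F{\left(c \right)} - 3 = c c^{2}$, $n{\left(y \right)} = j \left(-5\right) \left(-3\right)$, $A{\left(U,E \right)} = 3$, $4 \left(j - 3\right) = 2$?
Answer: $-38173$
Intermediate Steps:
$j = \frac{7}{2}$ ($j = 3 + \frac{1}{4} \cdot 2 = 3 + \frac{1}{2} = \frac{7}{2} \approx 3.5$)
$O{\left(s \right)} = \frac{3}{s}$
$n{\left(y \right)} = \frac{105}{2}$ ($n{\left(y \right)} = \frac{7}{2} \left(-5\right) \left(-3\right) = \left(- \frac{35}{2}\right) \left(-3\right) = \frac{105}{2}$)
$F{\left(c \right)} = 3 + c^{3}$ ($F{\left(c \right)} = 3 + c c^{2} = 3 + c^{3}$)
$R{\left(D \right)} = 107$ ($R{\left(D \right)} = 2 + 2 \cdot \frac{105}{2} = 2 + 105 = 107$)
$-38066 - R{\left(F{\left(-7 \right)} \right)} = -38066 - 107 = -38173$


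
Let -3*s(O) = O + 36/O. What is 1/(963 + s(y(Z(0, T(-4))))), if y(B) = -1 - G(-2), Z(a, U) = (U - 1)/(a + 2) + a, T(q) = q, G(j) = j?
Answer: 3/2852 ≈ 0.0010519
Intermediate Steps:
Z(a, U) = a + (-1 + U)/(2 + a) (Z(a, U) = (-1 + U)/(2 + a) + a = a + (-1 + U)/(2 + a))
y(B) = 1 (y(B) = -1 - 1*(-2) = -1 + 2 = 1)
s(O) = -12/O - O/3 (s(O) = -(O + 36/O)/3 = -12/O - O/3)
1/(963 + s(y(Z(0, T(-4))))) = 1/(963 + (-12/1 - ⅓*1)) = 1/(963 + (-12*1 - ⅓)) = 1/(963 + (-12 - ⅓)) = 1/(963 - 37/3) = 1/(2852/3) = 3/2852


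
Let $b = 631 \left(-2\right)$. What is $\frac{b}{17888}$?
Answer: $- \frac{631}{8944} \approx -0.07055$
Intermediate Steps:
$b = -1262$
$\frac{b}{17888} = - \frac{1262}{17888} = \left(-1262\right) \frac{1}{17888} = - \frac{631}{8944}$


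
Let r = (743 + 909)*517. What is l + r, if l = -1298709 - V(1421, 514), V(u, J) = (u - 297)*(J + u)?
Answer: -2619565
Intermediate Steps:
V(u, J) = (-297 + u)*(J + u)
r = 854084 (r = 1652*517 = 854084)
l = -3473649 (l = -1298709 - (1421**2 - 297*514 - 297*1421 + 514*1421) = -1298709 - (2019241 - 152658 - 422037 + 730394) = -1298709 - 1*2174940 = -1298709 - 2174940 = -3473649)
l + r = -3473649 + 854084 = -2619565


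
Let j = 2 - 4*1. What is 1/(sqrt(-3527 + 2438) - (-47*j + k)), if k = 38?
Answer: -4/561 - I/561 ≈ -0.0071301 - 0.0017825*I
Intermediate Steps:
j = -2 (j = 2 - 4 = -2)
1/(sqrt(-3527 + 2438) - (-47*j + k)) = 1/(sqrt(-3527 + 2438) - (-47*(-2) + 38)) = 1/(sqrt(-1089) - (94 + 38)) = 1/(33*I - 1*132) = 1/(33*I - 132) = 1/(-132 + 33*I) = (-132 - 33*I)/18513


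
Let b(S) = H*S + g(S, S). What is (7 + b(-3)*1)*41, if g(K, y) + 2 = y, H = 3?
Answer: -287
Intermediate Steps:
g(K, y) = -2 + y
b(S) = -2 + 4*S (b(S) = 3*S + (-2 + S) = -2 + 4*S)
(7 + b(-3)*1)*41 = (7 + (-2 + 4*(-3))*1)*41 = (7 + (-2 - 12)*1)*41 = (7 - 14*1)*41 = (7 - 14)*41 = -7*41 = -287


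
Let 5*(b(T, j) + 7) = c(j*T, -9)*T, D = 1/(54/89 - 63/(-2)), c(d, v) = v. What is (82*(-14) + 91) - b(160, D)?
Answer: -762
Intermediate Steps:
D = 178/5715 (D = 1/(54*(1/89) - 63*(-½)) = 1/(54/89 + 63/2) = 1/(5715/178) = 178/5715 ≈ 0.031146)
b(T, j) = -7 - 9*T/5 (b(T, j) = -7 + (-9*T)/5 = -7 - 9*T/5)
(82*(-14) + 91) - b(160, D) = (82*(-14) + 91) - (-7 - 9/5*160) = (-1148 + 91) - (-7 - 288) = -1057 - 1*(-295) = -1057 + 295 = -762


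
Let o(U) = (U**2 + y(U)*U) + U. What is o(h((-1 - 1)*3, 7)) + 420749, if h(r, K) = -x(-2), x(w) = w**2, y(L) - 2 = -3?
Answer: 420765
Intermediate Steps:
y(L) = -1 (y(L) = 2 - 3 = -1)
h(r, K) = -4 (h(r, K) = -1*(-2)**2 = -1*4 = -4)
o(U) = U**2 (o(U) = (U**2 - U) + U = U**2)
o(h((-1 - 1)*3, 7)) + 420749 = (-4)**2 + 420749 = 16 + 420749 = 420765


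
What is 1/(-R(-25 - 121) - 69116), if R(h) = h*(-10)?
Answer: -1/70576 ≈ -1.4169e-5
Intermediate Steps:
R(h) = -10*h
1/(-R(-25 - 121) - 69116) = 1/(-(-10)*(-25 - 121) - 69116) = 1/(-(-10)*(-146) - 69116) = 1/(-1*1460 - 69116) = 1/(-1460 - 69116) = 1/(-70576) = -1/70576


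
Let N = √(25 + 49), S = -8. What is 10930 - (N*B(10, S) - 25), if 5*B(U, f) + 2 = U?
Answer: 10955 - 8*√74/5 ≈ 10941.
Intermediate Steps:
B(U, f) = -⅖ + U/5
N = √74 ≈ 8.6023
10930 - (N*B(10, S) - 25) = 10930 - (√74*(-⅖ + (⅕)*10) - 25) = 10930 - (√74*(-⅖ + 2) - 25) = 10930 - (√74*(8/5) - 25) = 10930 - (8*√74/5 - 25) = 10930 - (-25 + 8*√74/5) = 10930 + (25 - 8*√74/5) = 10955 - 8*√74/5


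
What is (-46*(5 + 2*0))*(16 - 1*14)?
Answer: -460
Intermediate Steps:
(-46*(5 + 2*0))*(16 - 1*14) = (-46*(5 + 0))*(16 - 14) = -46*5*2 = -230*2 = -460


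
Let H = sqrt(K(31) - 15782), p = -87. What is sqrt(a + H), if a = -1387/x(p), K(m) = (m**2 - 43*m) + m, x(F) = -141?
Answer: sqrt(195567 + 19881*I*sqrt(16123))/141 ≈ 8.2823 + 7.6655*I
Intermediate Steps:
K(m) = m**2 - 42*m
H = I*sqrt(16123) (H = sqrt(31*(-42 + 31) - 15782) = sqrt(31*(-11) - 15782) = sqrt(-341 - 15782) = sqrt(-16123) = I*sqrt(16123) ≈ 126.98*I)
a = 1387/141 (a = -1387/(-141) = -1387*(-1/141) = 1387/141 ≈ 9.8369)
sqrt(a + H) = sqrt(1387/141 + I*sqrt(16123))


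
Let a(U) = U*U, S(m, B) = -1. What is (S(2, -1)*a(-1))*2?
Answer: -2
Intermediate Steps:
a(U) = U**2
(S(2, -1)*a(-1))*2 = -1*(-1)**2*2 = -1*1*2 = -1*2 = -2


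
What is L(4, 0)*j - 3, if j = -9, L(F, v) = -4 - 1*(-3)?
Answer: 6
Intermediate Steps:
L(F, v) = -1 (L(F, v) = -4 + 3 = -1)
L(4, 0)*j - 3 = -1*(-9) - 3 = 9 - 3 = 6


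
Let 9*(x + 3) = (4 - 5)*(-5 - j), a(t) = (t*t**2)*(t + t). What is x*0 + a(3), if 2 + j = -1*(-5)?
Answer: 162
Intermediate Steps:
j = 3 (j = -2 - 1*(-5) = -2 + 5 = 3)
a(t) = 2*t**4 (a(t) = t**3*(2*t) = 2*t**4)
x = -19/9 (x = -3 + ((4 - 5)*(-5 - 1*3))/9 = -3 + (-(-5 - 3))/9 = -3 + (-1*(-8))/9 = -3 + (1/9)*8 = -3 + 8/9 = -19/9 ≈ -2.1111)
x*0 + a(3) = -19/9*0 + 2*3**4 = 0 + 2*81 = 0 + 162 = 162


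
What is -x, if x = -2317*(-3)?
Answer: -6951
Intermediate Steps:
x = 6951
-x = -1*6951 = -6951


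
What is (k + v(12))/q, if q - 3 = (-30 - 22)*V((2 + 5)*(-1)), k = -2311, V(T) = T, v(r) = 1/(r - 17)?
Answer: -11556/1835 ≈ -6.2975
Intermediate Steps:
v(r) = 1/(-17 + r)
q = 367 (q = 3 + (-30 - 22)*((2 + 5)*(-1)) = 3 - 364*(-1) = 3 - 52*(-7) = 3 + 364 = 367)
(k + v(12))/q = (-2311 + 1/(-17 + 12))/367 = (-2311 + 1/(-5))*(1/367) = (-2311 - 1/5)*(1/367) = -11556/5*1/367 = -11556/1835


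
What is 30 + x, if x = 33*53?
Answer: 1779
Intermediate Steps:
x = 1749
30 + x = 30 + 1749 = 1779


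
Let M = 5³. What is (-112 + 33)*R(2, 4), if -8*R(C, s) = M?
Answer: 9875/8 ≈ 1234.4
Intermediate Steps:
M = 125
R(C, s) = -125/8 (R(C, s) = -⅛*125 = -125/8)
(-112 + 33)*R(2, 4) = (-112 + 33)*(-125/8) = -79*(-125/8) = 9875/8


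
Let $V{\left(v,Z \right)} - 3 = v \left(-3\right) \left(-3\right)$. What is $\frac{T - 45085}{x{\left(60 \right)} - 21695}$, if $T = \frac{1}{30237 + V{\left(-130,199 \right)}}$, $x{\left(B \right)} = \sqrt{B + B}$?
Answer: $\frac{5686784297711}{2736492269670} + \frac{1310620949 \sqrt{30}}{6841230674175} \approx 2.0792$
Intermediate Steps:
$V{\left(v,Z \right)} = 3 + 9 v$ ($V{\left(v,Z \right)} = 3 + v \left(-3\right) \left(-3\right) = 3 + - 3 v \left(-3\right) = 3 + 9 v$)
$x{\left(B \right)} = \sqrt{2} \sqrt{B}$ ($x{\left(B \right)} = \sqrt{2 B} = \sqrt{2} \sqrt{B}$)
$T = \frac{1}{29070}$ ($T = \frac{1}{30237 + \left(3 + 9 \left(-130\right)\right)} = \frac{1}{30237 + \left(3 - 1170\right)} = \frac{1}{30237 - 1167} = \frac{1}{29070} \approx 3.44 \cdot 10^{-5}$)
$\frac{T - 45085}{x{\left(60 \right)} - 21695} = \frac{\frac{1}{29070} - 45085}{\sqrt{2} \sqrt{60} - 21695} = - \frac{1310620949}{29070 \left(\sqrt{2} \cdot 2 \sqrt{15} - 21695\right)} = - \frac{1310620949}{29070 \left(2 \sqrt{30} - 21695\right)} = - \frac{1310620949}{29070 \left(-21695 + 2 \sqrt{30}\right)}$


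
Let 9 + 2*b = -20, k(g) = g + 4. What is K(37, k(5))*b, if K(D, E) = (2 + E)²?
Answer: -3509/2 ≈ -1754.5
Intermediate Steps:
k(g) = 4 + g
b = -29/2 (b = -9/2 + (½)*(-20) = -9/2 - 10 = -29/2 ≈ -14.500)
K(37, k(5))*b = (2 + (4 + 5))²*(-29/2) = (2 + 9)²*(-29/2) = 11²*(-29/2) = 121*(-29/2) = -3509/2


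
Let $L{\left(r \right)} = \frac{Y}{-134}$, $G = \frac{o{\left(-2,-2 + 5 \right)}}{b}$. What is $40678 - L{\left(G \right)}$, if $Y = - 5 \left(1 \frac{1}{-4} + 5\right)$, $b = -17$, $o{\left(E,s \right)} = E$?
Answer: $\frac{21803313}{536} \approx 40678.0$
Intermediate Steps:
$Y = - \frac{95}{4}$ ($Y = - 5 \left(1 \left(- \frac{1}{4}\right) + 5\right) = - 5 \left(- \frac{1}{4} + 5\right) = \left(-5\right) \frac{19}{4} = - \frac{95}{4} \approx -23.75$)
$G = \frac{2}{17}$ ($G = - \frac{2}{-17} = \left(-2\right) \left(- \frac{1}{17}\right) = \frac{2}{17} \approx 0.11765$)
$L{\left(r \right)} = \frac{95}{536}$ ($L{\left(r \right)} = - \frac{95}{4 \left(-134\right)} = \left(- \frac{95}{4}\right) \left(- \frac{1}{134}\right) = \frac{95}{536}$)
$40678 - L{\left(G \right)} = 40678 - \frac{95}{536} = \frac{21803313}{536}$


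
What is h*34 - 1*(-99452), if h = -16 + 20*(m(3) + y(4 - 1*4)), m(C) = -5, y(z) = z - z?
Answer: 95508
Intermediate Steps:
y(z) = 0
h = -116 (h = -16 + 20*(-5 + 0) = -16 + 20*(-5) = -16 - 100 = -116)
h*34 - 1*(-99452) = -116*34 - 1*(-99452) = -3944 + 99452 = 95508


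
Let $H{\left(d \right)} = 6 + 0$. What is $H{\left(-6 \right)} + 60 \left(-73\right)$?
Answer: $-4374$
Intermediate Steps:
$H{\left(d \right)} = 6$
$H{\left(-6 \right)} + 60 \left(-73\right) = 6 + 60 \left(-73\right) = 6 - 4380 = -4374$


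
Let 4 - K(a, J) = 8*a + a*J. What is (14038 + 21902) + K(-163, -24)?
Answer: 33336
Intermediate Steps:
K(a, J) = 4 - 8*a - J*a (K(a, J) = 4 - (8*a + a*J) = 4 - (8*a + J*a) = 4 + (-8*a - J*a) = 4 - 8*a - J*a)
(14038 + 21902) + K(-163, -24) = (14038 + 21902) + (4 - 8*(-163) - 1*(-24)*(-163)) = 35940 + (4 + 1304 - 3912) = 35940 - 2604 = 33336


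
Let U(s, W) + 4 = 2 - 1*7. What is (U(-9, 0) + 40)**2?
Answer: 961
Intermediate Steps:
U(s, W) = -9 (U(s, W) = -4 + (2 - 1*7) = -4 + (2 - 7) = -4 - 5 = -9)
(U(-9, 0) + 40)**2 = (-9 + 40)**2 = 31**2 = 961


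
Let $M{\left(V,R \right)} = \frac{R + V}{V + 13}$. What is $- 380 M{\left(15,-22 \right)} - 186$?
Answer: $-91$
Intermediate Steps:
$M{\left(V,R \right)} = \frac{R + V}{13 + V}$
$- 380 M{\left(15,-22 \right)} - 186 = - 380 \frac{-22 + 15}{13 + 15} - 186 = - 380 \cdot \frac{1}{28} \left(-7\right) - 186 = \left(-380\right) \left(- \frac{1}{4}\right) - 186 = 95 - 186 = -91$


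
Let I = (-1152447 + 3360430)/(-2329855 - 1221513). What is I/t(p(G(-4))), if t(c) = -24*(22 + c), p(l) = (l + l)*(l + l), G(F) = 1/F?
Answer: 2207983/1896430512 ≈ 0.0011643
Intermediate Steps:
I = -2207983/3551368 (I = 2207983/(-3551368) = 2207983*(-1/3551368) = -2207983/3551368 ≈ -0.62173)
p(l) = 4*l**2 (p(l) = (2*l)*(2*l) = 4*l**2)
t(c) = -528 - 24*c
I/t(p(G(-4))) = -2207983/(3551368*(-528 - 96*(1/(-4))**2)) = -2207983/(3551368*(-528 - 96*(-1/4)**2)) = -2207983/(3551368*(-528 - 96/16)) = -2207983/(3551368*(-528 - 24*1/4)) = -2207983/(3551368*(-528 - 6)) = -2207983/3551368/(-534) = -2207983/3551368*(-1/534) = 2207983/1896430512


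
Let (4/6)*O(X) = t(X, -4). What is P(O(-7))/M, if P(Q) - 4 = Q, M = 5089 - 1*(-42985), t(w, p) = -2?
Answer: 1/48074 ≈ 2.0801e-5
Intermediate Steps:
O(X) = -3 (O(X) = (3/2)*(-2) = -3)
M = 48074 (M = 5089 + 42985 = 48074)
P(Q) = 4 + Q
P(O(-7))/M = (4 - 3)/48074 = 1*(1/48074) = 1/48074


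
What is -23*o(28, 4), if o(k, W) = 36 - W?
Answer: -736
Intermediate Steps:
-23*o(28, 4) = -23*(36 - 1*4) = -23*(36 - 4) = -23*32 = -736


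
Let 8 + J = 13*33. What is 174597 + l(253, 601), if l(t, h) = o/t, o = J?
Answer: 44173462/253 ≈ 1.7460e+5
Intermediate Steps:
J = 421 (J = -8 + 13*33 = -8 + 429 = 421)
o = 421
l(t, h) = 421/t
174597 + l(253, 601) = 174597 + 421/253 = 44173462/253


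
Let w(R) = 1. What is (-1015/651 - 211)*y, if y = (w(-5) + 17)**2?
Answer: -2134944/31 ≈ -68869.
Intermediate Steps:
y = 324 (y = (1 + 17)**2 = 18**2 = 324)
(-1015/651 - 211)*y = (-1015/651 - 211)*324 = (-1015*1/651 - 211)*324 = (-145/93 - 211)*324 = -19768/93*324 = -2134944/31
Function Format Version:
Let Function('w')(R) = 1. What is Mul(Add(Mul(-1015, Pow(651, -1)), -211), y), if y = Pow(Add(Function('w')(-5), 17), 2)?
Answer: Rational(-2134944, 31) ≈ -68869.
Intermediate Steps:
y = 324 (y = Pow(Add(1, 17), 2) = Pow(18, 2) = 324)
Mul(Add(Mul(-1015, Pow(651, -1)), -211), y) = Mul(Add(Mul(-1015, Pow(651, -1)), -211), 324) = Mul(Add(Mul(-1015, Rational(1, 651)), -211), 324) = Mul(Add(Rational(-145, 93), -211), 324) = Mul(Rational(-19768, 93), 324) = Rational(-2134944, 31)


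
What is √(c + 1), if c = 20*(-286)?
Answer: I*√5719 ≈ 75.624*I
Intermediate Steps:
c = -5720
√(c + 1) = √(-5720 + 1) = √(-5719) = I*√5719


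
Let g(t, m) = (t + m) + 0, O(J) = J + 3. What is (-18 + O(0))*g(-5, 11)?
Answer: -90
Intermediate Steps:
O(J) = 3 + J
g(t, m) = m + t (g(t, m) = (m + t) + 0 = m + t)
(-18 + O(0))*g(-5, 11) = (-18 + (3 + 0))*(11 - 5) = (-18 + 3)*6 = -15*6 = -90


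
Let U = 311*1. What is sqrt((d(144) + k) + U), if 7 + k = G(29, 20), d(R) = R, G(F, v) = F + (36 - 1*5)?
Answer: 2*sqrt(127) ≈ 22.539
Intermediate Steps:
U = 311
G(F, v) = 31 + F (G(F, v) = F + (36 - 5) = F + 31 = 31 + F)
k = 53 (k = -7 + (31 + 29) = -7 + 60 = 53)
sqrt((d(144) + k) + U) = sqrt((144 + 53) + 311) = sqrt(197 + 311) = sqrt(508) = 2*sqrt(127)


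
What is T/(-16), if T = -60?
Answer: 15/4 ≈ 3.7500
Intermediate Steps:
T/(-16) = -60/(-16) = -1/16*(-60) = 15/4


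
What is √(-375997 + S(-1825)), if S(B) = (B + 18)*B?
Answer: 3*√324642 ≈ 1709.3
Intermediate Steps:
S(B) = B*(18 + B) (S(B) = (18 + B)*B = B*(18 + B))
√(-375997 + S(-1825)) = √(-375997 - 1825*(18 - 1825)) = √(-375997 - 1825*(-1807)) = √(-375997 + 3297775) = √2921778 = 3*√324642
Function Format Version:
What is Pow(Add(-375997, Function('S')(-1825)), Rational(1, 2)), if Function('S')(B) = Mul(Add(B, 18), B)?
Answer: Mul(3, Pow(324642, Rational(1, 2))) ≈ 1709.3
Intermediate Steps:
Function('S')(B) = Mul(B, Add(18, B)) (Function('S')(B) = Mul(Add(18, B), B) = Mul(B, Add(18, B)))
Pow(Add(-375997, Function('S')(-1825)), Rational(1, 2)) = Pow(Add(-375997, Mul(-1825, Add(18, -1825))), Rational(1, 2)) = Pow(Add(-375997, Mul(-1825, -1807)), Rational(1, 2)) = Pow(Add(-375997, 3297775), Rational(1, 2)) = Pow(2921778, Rational(1, 2)) = Mul(3, Pow(324642, Rational(1, 2)))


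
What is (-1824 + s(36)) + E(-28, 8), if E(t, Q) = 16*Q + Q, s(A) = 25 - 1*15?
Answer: -1678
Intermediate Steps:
s(A) = 10 (s(A) = 25 - 15 = 10)
E(t, Q) = 17*Q
(-1824 + s(36)) + E(-28, 8) = (-1824 + 10) + 17*8 = -1814 + 136 = -1678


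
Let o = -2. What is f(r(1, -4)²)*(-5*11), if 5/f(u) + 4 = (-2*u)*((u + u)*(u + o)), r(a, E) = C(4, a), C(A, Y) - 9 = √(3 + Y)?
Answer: 55/1393824 ≈ 3.9460e-5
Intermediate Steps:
C(A, Y) = 9 + √(3 + Y)
r(a, E) = 9 + √(3 + a)
f(u) = 5/(-4 - 4*u²*(-2 + u)) (f(u) = 5/(-4 + (-2*u)*((u + u)*(u - 2))) = 5/(-4 + (-2*u)*((2*u)*(-2 + u))) = 5/(-4 + (-2*u)*(2*u*(-2 + u))) = 5/(-4 - 4*u²*(-2 + u)))
f(r(1, -4)²)*(-5*11) = (-5/(4 - 8*(9 + √(3 + 1))⁴ + 4*((9 + √(3 + 1))²)³))*(-5*11) = -5/(4 - 8*(9 + √4)⁴ + 4*((9 + √4)²)³)*(-55) = -5/(4 - 8*(9 + 2)⁴ + 4*((9 + 2)²)³)*(-55) = -5/(4 - 8*(11²)² + 4*(11²)³)*(-55) = -5/(4 - 8*121² + 4*121³)*(-55) = -5/(4 - 8*14641 + 4*1771561)*(-55) = -5/(4 - 117128 + 7086244)*(-55) = -5/6969120*(-55) = -5*1/6969120*(-55) = -1/1393824*(-55) = 55/1393824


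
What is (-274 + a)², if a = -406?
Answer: 462400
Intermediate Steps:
(-274 + a)² = (-274 - 406)² = (-680)² = 462400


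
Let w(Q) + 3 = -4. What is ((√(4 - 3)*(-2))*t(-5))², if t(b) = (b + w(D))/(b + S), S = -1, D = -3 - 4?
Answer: 16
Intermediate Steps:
D = -7
w(Q) = -7 (w(Q) = -3 - 4 = -7)
t(b) = (-7 + b)/(-1 + b) (t(b) = (b - 7)/(b - 1) = (-7 + b)/(-1 + b))
((√(4 - 3)*(-2))*t(-5))² = ((√(4 - 3)*(-2))*((-7 - 5)/(-1 - 5)))² = ((√1*(-2))*(-12/(-6)))² = ((1*(-2))*(-⅙*(-12)))² = (-2*2)² = (-4)² = 16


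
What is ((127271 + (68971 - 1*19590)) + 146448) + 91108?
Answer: 414208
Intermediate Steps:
((127271 + (68971 - 1*19590)) + 146448) + 91108 = ((127271 + (68971 - 19590)) + 146448) + 91108 = ((127271 + 49381) + 146448) + 91108 = (176652 + 146448) + 91108 = 323100 + 91108 = 414208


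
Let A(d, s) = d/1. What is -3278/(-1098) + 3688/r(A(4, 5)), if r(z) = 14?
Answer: 1023829/3843 ≈ 266.41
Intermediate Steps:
A(d, s) = d (A(d, s) = d*1 = d)
-3278/(-1098) + 3688/r(A(4, 5)) = -3278/(-1098) + 3688/14 = -3278*(-1/1098) + 3688*(1/14) = 1639/549 + 1844/7 = 1023829/3843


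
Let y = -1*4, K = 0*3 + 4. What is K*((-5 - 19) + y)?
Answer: -112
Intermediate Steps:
K = 4 (K = 0 + 4 = 4)
y = -4
K*((-5 - 19) + y) = 4*((-5 - 19) - 4) = 4*(-24 - 4) = 4*(-28) = -112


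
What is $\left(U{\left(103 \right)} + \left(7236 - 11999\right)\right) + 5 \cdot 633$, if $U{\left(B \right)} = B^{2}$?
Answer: $9011$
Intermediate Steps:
$\left(U{\left(103 \right)} + \left(7236 - 11999\right)\right) + 5 \cdot 633 = \left(103^{2} + \left(7236 - 11999\right)\right) + 5 \cdot 633 = \left(10609 - 4763\right) + 3165 = 5846 + 3165 = 9011$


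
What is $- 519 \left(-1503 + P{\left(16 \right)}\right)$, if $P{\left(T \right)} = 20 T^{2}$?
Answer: $-1877223$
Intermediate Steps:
$- 519 \left(-1503 + P{\left(16 \right)}\right) = - 519 \left(-1503 + 20 \cdot 16^{2}\right) = - 519 \left(-1503 + 20 \cdot 256\right) = - 519 \left(-1503 + 5120\right) = \left(-519\right) 3617 = -1877223$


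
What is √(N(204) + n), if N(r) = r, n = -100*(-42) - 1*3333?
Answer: 3*√119 ≈ 32.726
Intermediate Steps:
n = 867 (n = 4200 - 3333 = 867)
√(N(204) + n) = √(204 + 867) = √1071 = 3*√119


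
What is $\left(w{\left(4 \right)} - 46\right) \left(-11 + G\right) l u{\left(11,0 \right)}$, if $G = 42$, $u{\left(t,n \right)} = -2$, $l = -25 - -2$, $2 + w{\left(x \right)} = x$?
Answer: $-62744$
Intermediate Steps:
$w{\left(x \right)} = -2 + x$
$l = -23$ ($l = -25 + 2 = -23$)
$\left(w{\left(4 \right)} - 46\right) \left(-11 + G\right) l u{\left(11,0 \right)} = \left(\left(-2 + 4\right) - 46\right) \left(-11 + 42\right) \left(-23\right) \left(-2\right) = \left(2 - 46\right) 31 \left(-23\right) \left(-2\right) = \left(-44\right) 31 \left(-23\right) \left(-2\right) = \left(-1364\right) \left(-23\right) \left(-2\right) = 31372 \left(-2\right) = -62744$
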